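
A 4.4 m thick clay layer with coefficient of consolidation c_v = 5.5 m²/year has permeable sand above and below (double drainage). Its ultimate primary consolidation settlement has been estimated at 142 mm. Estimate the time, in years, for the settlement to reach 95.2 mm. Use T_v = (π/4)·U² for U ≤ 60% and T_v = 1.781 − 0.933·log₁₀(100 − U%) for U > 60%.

t ≈ 0.321 years

Drainage path length: H_d = H/2 = 2.2 m (double drainage).
U = S(t)/S_ult = 95.2/142 = 0.6704.
U > 60%: T_v = 1.781 − 0.933·log₁₀(100 − 67.042) = 0.36475.
t = T_v·H_d²/c_v = 0.36475×2.2²/5.5 = 0.321 years.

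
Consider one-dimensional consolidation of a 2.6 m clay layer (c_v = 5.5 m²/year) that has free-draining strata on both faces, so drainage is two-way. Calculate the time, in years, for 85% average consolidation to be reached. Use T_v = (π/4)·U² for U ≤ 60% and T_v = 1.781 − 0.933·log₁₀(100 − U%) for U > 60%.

t ≈ 0.21 years

Drainage path length: H_d = H/2 = 1.3 m (double drainage).
U > 60%: T_v = 1.781 − 0.933·log₁₀(100 − 85) = 0.68371.
t = T_v·H_d²/c_v = 0.68371×1.3²/5.5 = 0.2101 years.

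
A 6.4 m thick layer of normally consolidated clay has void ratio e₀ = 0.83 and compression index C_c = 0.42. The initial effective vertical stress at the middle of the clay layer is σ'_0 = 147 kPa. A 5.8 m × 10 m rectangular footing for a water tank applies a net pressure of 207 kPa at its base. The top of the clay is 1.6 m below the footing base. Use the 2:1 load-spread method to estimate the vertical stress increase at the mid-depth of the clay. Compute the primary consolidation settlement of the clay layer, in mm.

Mid-depth of clay below the footing base: z = 1.6 + 6.4/2 = 4.8 m.
Stress increase at mid-clay by the 2:1 spreading method:
Δσ = qBL/((B+z)(L+z)) = 207×5.8×10/((5.8+4.8)(10+4.8)) = 76.53 kPa
Final effective stress: σ'_f = σ'_0 + Δσ = 147 + 76.53 = 223.53 kPa.
Normally consolidated clay, so the full stress increment lies on the virgin compression line:
S_c = C_c·H/(1+e₀)·log₁₀(σ'_f/σ'_0) = 0.42×6.4/(1+0.83)×log₁₀(223.53/147)
    = 1.4689 × 0.18202 = 0.2674 m

S_c ≈ 267 mm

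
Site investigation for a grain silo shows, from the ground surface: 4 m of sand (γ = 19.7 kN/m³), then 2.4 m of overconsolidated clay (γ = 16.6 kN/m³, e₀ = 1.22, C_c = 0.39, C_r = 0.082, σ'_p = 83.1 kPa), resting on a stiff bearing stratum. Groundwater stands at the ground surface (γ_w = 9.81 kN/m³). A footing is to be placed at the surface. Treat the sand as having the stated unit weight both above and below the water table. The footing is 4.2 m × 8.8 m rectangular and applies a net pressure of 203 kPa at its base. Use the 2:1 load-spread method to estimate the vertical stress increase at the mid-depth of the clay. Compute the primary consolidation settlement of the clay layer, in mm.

Mid-depth of clay below the ground surface: z = 4 + 2.4/2 = 5.2 m.
Total vertical stress at mid-clay: σ_v = 19.7×4 + 16.6×1.2 = 98.72 kPa.
Pore pressure: u = 9.81×(5.2 − 0) = 51.012 kPa.
Initial effective stress: σ'_0 = σ_v − u = 98.72 − 51.012 = 47.708 kPa.
Stress increase at mid-clay by the 2:1 spreading method:
Δσ = qBL/((B+z)(L+z)) = 203×4.2×8.8/((4.2+5.2)(8.8+5.2)) = 57.013 kPa
Final effective stress: σ'_f = 47.708 + 57.013 = 104.72 kPa.
σ'_f = 104.72 > σ'_p = 83.1 kPa, so the stress path crosses the preconsolidation pressure — recompression up to σ'_p, then virgin compression beyond:
S_c = H/(1+e₀)·[C_r·log₁₀(σ'_p/σ'_0) + C_c·log₁₀(σ'_f/σ'_p)]
    = 2.4/2.22 × [0.082×log₁₀(83.1/47.708) + 0.39×log₁₀(104.72/83.1)]
    = 1.0811 × [0.019763 + 0.039167] = 0.06371 m

S_c ≈ 63.7 mm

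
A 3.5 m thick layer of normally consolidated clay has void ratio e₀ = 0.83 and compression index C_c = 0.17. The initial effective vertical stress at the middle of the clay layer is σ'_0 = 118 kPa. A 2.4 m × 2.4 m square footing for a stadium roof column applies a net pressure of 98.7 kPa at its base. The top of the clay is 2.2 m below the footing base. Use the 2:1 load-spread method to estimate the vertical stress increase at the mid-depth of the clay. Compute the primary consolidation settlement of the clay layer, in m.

S_c ≈ 0.0159 m

Mid-depth of clay below the footing base: z = 2.2 + 3.5/2 = 3.95 m.
Stress increase at mid-clay by the 2:1 spreading method:
Δσ = qBL/((B+z)(L+z)) = 98.7×2.4×2.4/((2.4+3.95)(2.4+3.95)) = 14.099 kPa
Final effective stress: σ'_f = σ'_0 + Δσ = 118 + 14.099 = 132.1 kPa.
Normally consolidated clay, so the full stress increment lies on the virgin compression line:
S_c = C_c·H/(1+e₀)·log₁₀(σ'_f/σ'_0) = 0.17×3.5/(1+0.83)×log₁₀(132.1/118)
    = 0.32514 × 0.049021 = 0.01594 m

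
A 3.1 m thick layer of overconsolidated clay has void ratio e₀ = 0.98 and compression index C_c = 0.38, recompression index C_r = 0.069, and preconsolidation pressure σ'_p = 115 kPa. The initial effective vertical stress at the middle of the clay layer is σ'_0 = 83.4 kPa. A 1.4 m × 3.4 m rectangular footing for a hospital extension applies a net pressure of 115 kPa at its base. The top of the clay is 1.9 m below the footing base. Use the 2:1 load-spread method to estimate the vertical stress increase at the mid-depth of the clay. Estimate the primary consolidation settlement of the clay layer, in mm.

S_c ≈ 8.46 mm

Mid-depth of clay below the footing base: z = 1.9 + 3.1/2 = 3.45 m.
Stress increase at mid-clay by the 2:1 spreading method:
Δσ = qBL/((B+z)(L+z)) = 115×1.4×3.4/((1.4+3.45)(3.4+3.45)) = 16.477 kPa
Final effective stress: σ'_f = 83.4 + 16.477 = 99.877 kPa.
σ'_f = 99.877 ≤ σ'_p = 115 kPa, so the clay remains overconsolidated and only the recompression index applies:
S_c = C_r·H/(1+e₀)·log₁₀(σ'_f/σ'_0) = 0.069×3.1/1.98×log₁₀(99.877/83.4)
    = 0.10803 × 0.078299 = 0.008459 m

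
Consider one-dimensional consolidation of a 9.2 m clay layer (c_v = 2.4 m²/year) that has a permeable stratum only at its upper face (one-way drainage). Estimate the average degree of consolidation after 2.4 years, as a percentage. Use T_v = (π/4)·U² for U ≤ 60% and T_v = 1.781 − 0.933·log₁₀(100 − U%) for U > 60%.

Drainage path length: H_d = H = 9.2 m (single drainage).
T_v = c_v·t/H_d² = 2.4×2.4/9.2² = 0.068053.
T_v = 0.068053 corresponds to the U ≤ 60% branch:
U = √(4T_v/π) = 0.2944

U ≈ 29.4 %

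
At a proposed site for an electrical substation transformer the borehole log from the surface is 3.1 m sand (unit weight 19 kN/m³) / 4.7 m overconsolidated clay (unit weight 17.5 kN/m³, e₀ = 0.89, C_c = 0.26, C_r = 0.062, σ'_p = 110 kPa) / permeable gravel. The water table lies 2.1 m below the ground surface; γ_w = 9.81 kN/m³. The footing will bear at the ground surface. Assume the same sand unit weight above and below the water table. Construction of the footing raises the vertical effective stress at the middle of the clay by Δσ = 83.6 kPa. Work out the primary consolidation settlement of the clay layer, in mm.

Mid-depth of clay below the ground surface: z = 3.1 + 4.7/2 = 5.45 m.
Total vertical stress at mid-clay: σ_v = 19×3.1 + 17.5×2.35 = 100.03 kPa.
Pore pressure: u = 9.81×(5.45 − 2.1) = 32.864 kPa.
Initial effective stress: σ'_0 = σ_v − u = 100.03 − 32.864 = 67.166 kPa.
Final effective stress: σ'_f = 67.166 + 83.6 = 150.77 kPa.
σ'_f = 150.77 > σ'_p = 110 kPa, so the stress path crosses the preconsolidation pressure — recompression up to σ'_p, then virgin compression beyond:
S_c = H/(1+e₀)·[C_r·log₁₀(σ'_p/σ'_0) + C_c·log₁₀(σ'_f/σ'_p)]
    = 4.7/1.89 × [0.062×log₁₀(110/67.166) + 0.26×log₁₀(150.77/110)]
    = 2.4868 × [0.013283 + 0.0356] = 0.1216 m

S_c ≈ 122 mm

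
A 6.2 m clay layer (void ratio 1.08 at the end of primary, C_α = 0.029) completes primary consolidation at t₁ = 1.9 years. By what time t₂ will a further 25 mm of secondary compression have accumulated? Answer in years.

t₂ ≈ 3.7 years

S_s = C_α·H/(1+e_p)·log₁₀(t₂/t₁) ⇒ log₁₀(t₂/t₁) = S_s·(1+e_p)/(C_α·H).
log₁₀(t₂/t₁) = 0.025 × (1+1.08) / (0.029×6.2) = 0.2892
t₂ = t₁ × 10^0.2892 = 1.9 × 1.946 = 3.698 years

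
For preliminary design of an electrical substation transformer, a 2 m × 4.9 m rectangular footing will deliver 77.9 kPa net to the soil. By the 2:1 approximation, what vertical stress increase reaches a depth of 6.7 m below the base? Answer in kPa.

Δσ_z ≈ 7.56 kPa

By the 2:1 method the load spreads at 1 horizontal : 2 vertical, so at depth z the loaded area has grown by z in each plan dimension:
Δσ = qBL/((B+z)(L+z)) = 77.9×2×4.9/((2+6.7)(4.9+6.7)) = 7.5646 kPa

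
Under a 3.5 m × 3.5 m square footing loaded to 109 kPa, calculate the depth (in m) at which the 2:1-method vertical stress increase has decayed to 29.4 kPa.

z ≈ 3.24 m

2:1 spreading — at depth z the loaded area has grown by z in each plan dimension:
qB²/(B+z)² = Δσ_z ⇒ z = B(√(q/Δσ_z) − 1) = 3.5×(√(109/29.4) − 1) = 3.239 m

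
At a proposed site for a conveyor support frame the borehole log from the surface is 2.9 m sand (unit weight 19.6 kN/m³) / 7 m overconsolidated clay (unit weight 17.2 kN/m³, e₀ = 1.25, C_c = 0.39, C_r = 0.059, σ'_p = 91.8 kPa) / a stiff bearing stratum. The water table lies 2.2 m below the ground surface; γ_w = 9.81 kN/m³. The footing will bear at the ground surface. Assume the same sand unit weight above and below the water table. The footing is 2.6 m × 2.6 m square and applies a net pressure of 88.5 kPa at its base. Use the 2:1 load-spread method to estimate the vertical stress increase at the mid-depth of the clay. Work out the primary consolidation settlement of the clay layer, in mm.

S_c ≈ 7.41 mm

Mid-depth of clay below the ground surface: z = 2.9 + 7/2 = 6.4 m.
Total vertical stress at mid-clay: σ_v = 19.6×2.9 + 17.2×3.5 = 117.04 kPa.
Pore pressure: u = 9.81×(6.4 − 2.2) = 41.202 kPa.
Initial effective stress: σ'_0 = σ_v − u = 117.04 − 41.202 = 75.838 kPa.
Stress increase at mid-clay by the 2:1 spreading method:
Δσ = qBL/((B+z)(L+z)) = 88.5×2.6×2.6/((2.6+6.4)(2.6+6.4)) = 7.3859 kPa
Final effective stress: σ'_f = 75.838 + 7.3859 = 83.224 kPa.
σ'_f = 83.224 ≤ σ'_p = 91.8 kPa, so the clay remains overconsolidated and only the recompression index applies:
S_c = C_r·H/(1+e₀)·log₁₀(σ'_f/σ'_0) = 0.059×7/2.25×log₁₀(83.224/75.838)
    = 0.18355 × 0.040362 = 0.007409 m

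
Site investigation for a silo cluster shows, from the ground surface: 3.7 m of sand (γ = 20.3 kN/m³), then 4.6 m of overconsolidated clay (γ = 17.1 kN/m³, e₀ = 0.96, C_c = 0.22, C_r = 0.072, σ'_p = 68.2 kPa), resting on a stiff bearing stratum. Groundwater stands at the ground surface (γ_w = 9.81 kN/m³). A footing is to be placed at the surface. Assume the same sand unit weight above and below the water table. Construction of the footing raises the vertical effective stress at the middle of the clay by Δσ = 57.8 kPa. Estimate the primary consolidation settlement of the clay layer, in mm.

S_c ≈ 129 mm

Mid-depth of clay below the ground surface: z = 3.7 + 4.6/2 = 6 m.
Total vertical stress at mid-clay: σ_v = 20.3×3.7 + 17.1×2.3 = 114.44 kPa.
Pore pressure: u = 9.81×(6 − 0) = 58.86 kPa.
Initial effective stress: σ'_0 = σ_v − u = 114.44 − 58.86 = 55.58 kPa.
Final effective stress: σ'_f = 55.58 + 57.8 = 113.38 kPa.
σ'_f = 113.38 > σ'_p = 68.2 kPa, so the stress path crosses the preconsolidation pressure — recompression up to σ'_p, then virgin compression beyond:
S_c = H/(1+e₀)·[C_r·log₁₀(σ'_p/σ'_0) + C_c·log₁₀(σ'_f/σ'_p)]
    = 4.6/1.96 × [0.072×log₁₀(68.2/55.58) + 0.22×log₁₀(113.38/68.2)]
    = 2.3469 × [0.0063983 + 0.048565] = 0.129 m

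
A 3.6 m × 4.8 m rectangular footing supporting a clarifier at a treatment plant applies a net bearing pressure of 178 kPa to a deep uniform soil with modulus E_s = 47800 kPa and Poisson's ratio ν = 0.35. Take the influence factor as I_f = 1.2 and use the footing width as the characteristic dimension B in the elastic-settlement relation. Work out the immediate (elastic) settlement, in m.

S_e ≈ 0.0141 m

Immediate (elastic) settlement: S_e = q·B·(1−ν²)/E_s · I_f.
S_e = 178 × 3.6 × (1 − 0.35²) / 47800 × 1.2
    = 178 × 3.6 × 0.8775 / 47800 × 1.2
    = 0.01412 m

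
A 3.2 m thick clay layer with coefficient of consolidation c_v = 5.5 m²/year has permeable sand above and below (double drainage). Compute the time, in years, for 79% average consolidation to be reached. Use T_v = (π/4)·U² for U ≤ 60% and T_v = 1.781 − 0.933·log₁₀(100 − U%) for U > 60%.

t ≈ 0.255 years

Drainage path length: H_d = H/2 = 1.6 m (double drainage).
U > 60%: T_v = 1.781 − 0.933·log₁₀(100 − 79) = 0.54737.
t = T_v·H_d²/c_v = 0.54737×1.6²/5.5 = 0.2548 years.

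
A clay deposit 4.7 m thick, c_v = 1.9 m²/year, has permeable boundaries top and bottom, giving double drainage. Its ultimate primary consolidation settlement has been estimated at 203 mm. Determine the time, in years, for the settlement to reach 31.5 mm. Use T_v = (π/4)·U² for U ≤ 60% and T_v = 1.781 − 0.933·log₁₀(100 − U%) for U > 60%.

Drainage path length: H_d = H/2 = 2.35 m (double drainage).
U = S(t)/S_ult = 31.5/203 = 0.1552.
U ≤ 60%: T_v = (π/4)·U² = (π/4)×0.15517² = 0.018911.
t = T_v·H_d²/c_v = 0.018911×2.35²/1.9 = 0.05497 years.

t ≈ 0.055 years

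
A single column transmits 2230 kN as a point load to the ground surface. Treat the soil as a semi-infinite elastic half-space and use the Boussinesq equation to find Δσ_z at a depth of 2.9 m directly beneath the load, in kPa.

Boussinesq vertical stress below a point load on an elastic half-space:
Δσ_z = 3P/(2πz²) · [1 + (r/z)²]^(−5/2)
r/z = 0/2.9 = 0; [1+(r/z)²]^(−5/2) = 1.
Δσ_z = 3×2230/(2π×2.9²) × 1 = 126.6 × 1 = 126.6 kPa

Δσ_z ≈ 127 kPa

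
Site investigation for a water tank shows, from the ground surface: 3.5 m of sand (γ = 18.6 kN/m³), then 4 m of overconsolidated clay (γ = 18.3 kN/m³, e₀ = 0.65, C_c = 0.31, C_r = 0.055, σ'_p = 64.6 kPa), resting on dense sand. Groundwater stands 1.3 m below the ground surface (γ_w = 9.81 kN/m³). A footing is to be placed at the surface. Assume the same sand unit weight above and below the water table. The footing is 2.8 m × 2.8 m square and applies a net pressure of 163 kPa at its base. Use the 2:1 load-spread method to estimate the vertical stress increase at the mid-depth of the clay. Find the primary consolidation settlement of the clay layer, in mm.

S_c ≈ 69.7 mm

Mid-depth of clay below the ground surface: z = 3.5 + 4/2 = 5.5 m.
Total vertical stress at mid-clay: σ_v = 18.6×3.5 + 18.3×2 = 101.7 kPa.
Pore pressure: u = 9.81×(5.5 − 1.3) = 41.202 kPa.
Initial effective stress: σ'_0 = σ_v − u = 101.7 − 41.202 = 60.498 kPa.
Stress increase at mid-clay by the 2:1 spreading method:
Δσ = qBL/((B+z)(L+z)) = 163×2.8×2.8/((2.8+5.5)(2.8+5.5)) = 18.55 kPa
Final effective stress: σ'_f = 60.498 + 18.55 = 79.048 kPa.
σ'_f = 79.048 > σ'_p = 64.6 kPa, so the stress path crosses the preconsolidation pressure — recompression up to σ'_p, then virgin compression beyond:
S_c = H/(1+e₀)·[C_r·log₁₀(σ'_p/σ'_0) + C_c·log₁₀(σ'_f/σ'_p)]
    = 4/1.65 × [0.055×log₁₀(64.6/60.498) + 0.31×log₁₀(79.048/64.6)]
    = 2.4242 × [0.001567 + 0.027174] = 0.06967 m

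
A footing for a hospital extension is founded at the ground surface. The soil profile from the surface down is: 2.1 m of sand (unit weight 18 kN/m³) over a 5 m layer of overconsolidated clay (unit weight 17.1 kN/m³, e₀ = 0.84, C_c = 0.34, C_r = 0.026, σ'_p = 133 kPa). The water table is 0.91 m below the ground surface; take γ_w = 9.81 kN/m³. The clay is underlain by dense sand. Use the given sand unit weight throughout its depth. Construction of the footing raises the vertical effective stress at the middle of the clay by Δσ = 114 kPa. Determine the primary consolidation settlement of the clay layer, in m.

S_c ≈ 0.104 m

Mid-depth of clay below the ground surface: z = 2.1 + 5/2 = 4.6 m.
Total vertical stress at mid-clay: σ_v = 18×2.1 + 17.1×2.5 = 80.55 kPa.
Pore pressure: u = 9.81×(4.6 − 0.91) = 36.199 kPa.
Initial effective stress: σ'_0 = σ_v − u = 80.55 − 36.199 = 44.351 kPa.
Final effective stress: σ'_f = 44.351 + 114 = 158.35 kPa.
σ'_f = 158.35 > σ'_p = 133 kPa, so the stress path crosses the preconsolidation pressure — recompression up to σ'_p, then virgin compression beyond:
S_c = H/(1+e₀)·[C_r·log₁₀(σ'_p/σ'_0) + C_c·log₁₀(σ'_f/σ'_p)]
    = 5/1.84 × [0.026×log₁₀(133/44.351) + 0.34×log₁₀(158.35/133)]
    = 2.7174 × [0.012401 + 0.025761] = 0.1037 m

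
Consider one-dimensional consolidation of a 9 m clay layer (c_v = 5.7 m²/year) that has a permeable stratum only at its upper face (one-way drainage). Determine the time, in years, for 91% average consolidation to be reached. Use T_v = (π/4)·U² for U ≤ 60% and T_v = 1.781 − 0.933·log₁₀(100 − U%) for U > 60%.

Drainage path length: H_d = H = 9 m (single drainage).
U > 60%: T_v = 1.781 − 0.933·log₁₀(100 − 91) = 0.89069.
t = T_v·H_d²/c_v = 0.89069×9²/5.7 = 12.66 years.

t ≈ 12.7 years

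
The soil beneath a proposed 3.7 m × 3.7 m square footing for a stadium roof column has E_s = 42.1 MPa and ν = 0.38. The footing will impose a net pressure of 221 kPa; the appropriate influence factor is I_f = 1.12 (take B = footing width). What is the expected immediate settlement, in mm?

Immediate (elastic) settlement: S_e = q·B·(1−ν²)/E_s · I_f.
E_s = 42.1 MPa = 42100 kPa.
S_e = 221 × 3.7 × (1 − 0.38²) / 42100 × 1.12
    = 221 × 3.7 × 0.8556 / 42100 × 1.12
    = 0.01861 m = 18.61 mm

S_e ≈ 18.6 mm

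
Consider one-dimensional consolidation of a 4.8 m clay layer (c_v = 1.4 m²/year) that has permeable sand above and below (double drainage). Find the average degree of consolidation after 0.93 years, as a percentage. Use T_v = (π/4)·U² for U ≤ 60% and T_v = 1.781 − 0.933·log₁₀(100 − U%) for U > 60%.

U ≈ 53.6 %

Drainage path length: H_d = H/2 = 2.4 m (double drainage).
T_v = c_v·t/H_d² = 1.4×0.93/2.4² = 0.22604.
T_v = 0.22604 corresponds to the U ≤ 60% branch:
U = √(4T_v/π) = 0.5365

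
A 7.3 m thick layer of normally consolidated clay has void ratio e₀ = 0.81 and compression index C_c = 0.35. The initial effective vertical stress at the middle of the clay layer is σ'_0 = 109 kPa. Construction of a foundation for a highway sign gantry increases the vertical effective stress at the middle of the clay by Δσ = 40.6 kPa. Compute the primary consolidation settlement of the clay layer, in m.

Final effective stress: σ'_f = σ'_0 + Δσ = 109 + 40.6 = 149.6 kPa.
Normally consolidated clay, so the full stress increment lies on the virgin compression line:
S_c = C_c·H/(1+e₀)·log₁₀(σ'_f/σ'_0) = 0.35×7.3/(1+0.81)×log₁₀(149.6/109)
    = 1.4116 × 0.13751 = 0.1941 m

S_c ≈ 0.194 m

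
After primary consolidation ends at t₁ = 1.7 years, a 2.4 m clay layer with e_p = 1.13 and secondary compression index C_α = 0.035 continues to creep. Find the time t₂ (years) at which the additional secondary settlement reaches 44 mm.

S_s = C_α·H/(1+e_p)·log₁₀(t₂/t₁) ⇒ log₁₀(t₂/t₁) = S_s·(1+e_p)/(C_α·H).
log₁₀(t₂/t₁) = 0.044 × (1+1.13) / (0.035×2.4) = 1.116
t₂ = t₁ × 10^1.116 = 1.7 × 13.05 = 22.19 years

t₂ ≈ 22.2 years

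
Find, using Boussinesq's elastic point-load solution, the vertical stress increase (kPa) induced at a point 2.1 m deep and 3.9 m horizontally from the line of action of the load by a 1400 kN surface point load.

Boussinesq vertical stress below a point load on an elastic half-space:
Δσ_z = 3P/(2πz²) · [1 + (r/z)²]^(−5/2)
r/z = 3.9/2.1 = 1.8571; [1+(r/z)²]^(−5/2) = 0.023952.
Δσ_z = 3×1400/(2π×2.1²) × 0.023952 = 151.58 × 0.023952 = 3.631 kPa

Δσ_z ≈ 3.63 kPa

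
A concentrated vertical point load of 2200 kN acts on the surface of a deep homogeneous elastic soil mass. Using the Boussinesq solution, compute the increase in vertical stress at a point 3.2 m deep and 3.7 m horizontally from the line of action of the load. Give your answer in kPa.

Boussinesq vertical stress below a point load on an elastic half-space:
Δσ_z = 3P/(2πz²) · [1 + (r/z)²]^(−5/2)
r/z = 3.7/3.2 = 1.1562; [1+(r/z)²]^(−5/2) = 0.11978.
Δσ_z = 3×2200/(2π×3.2²) × 0.11978 = 102.58 × 0.11978 = 12.29 kPa

Δσ_z ≈ 12.3 kPa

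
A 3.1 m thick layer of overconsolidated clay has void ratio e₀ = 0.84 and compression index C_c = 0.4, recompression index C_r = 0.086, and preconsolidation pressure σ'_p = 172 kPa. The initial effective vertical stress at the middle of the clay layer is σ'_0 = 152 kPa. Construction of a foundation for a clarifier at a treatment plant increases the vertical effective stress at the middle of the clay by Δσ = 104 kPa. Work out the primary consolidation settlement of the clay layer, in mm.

S_c ≈ 124 mm

Final effective stress: σ'_f = 152 + 104 = 256 kPa.
σ'_f = 256 > σ'_p = 172 kPa, so the stress path crosses the preconsolidation pressure — recompression up to σ'_p, then virgin compression beyond:
S_c = H/(1+e₀)·[C_r·log₁₀(σ'_p/σ'_0) + C_c·log₁₀(σ'_f/σ'_p)]
    = 3.1/1.84 × [0.086×log₁₀(172/152) + 0.4×log₁₀(256/172)]
    = 1.6848 × [0.0046169 + 0.069085] = 0.1242 m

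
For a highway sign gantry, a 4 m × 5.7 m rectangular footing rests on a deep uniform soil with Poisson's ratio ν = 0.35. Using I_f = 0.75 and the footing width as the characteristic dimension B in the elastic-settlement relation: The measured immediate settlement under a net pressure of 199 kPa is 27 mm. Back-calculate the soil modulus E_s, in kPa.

E_s ≈ 19400 kPa

S_e = q·B·(1−ν²)/E_s · I_f  ⇒  E_s = q·B·(1−ν²)·I_f / S_e.
E_s = 199 × 4 × 0.8775 × 0.75 / 0.027 = 19400 kPa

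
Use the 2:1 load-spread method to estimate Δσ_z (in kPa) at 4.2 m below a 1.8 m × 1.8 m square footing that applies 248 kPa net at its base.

Δσ_z ≈ 22.3 kPa

By the 2:1 method the load spreads at 1 horizontal : 2 vertical, so at depth z the loaded area has grown by z in each plan dimension:
Δσ = qBL/((B+z)(L+z)) = 248×1.8×1.8/((1.8+4.2)(1.8+4.2)) = 22.32 kPa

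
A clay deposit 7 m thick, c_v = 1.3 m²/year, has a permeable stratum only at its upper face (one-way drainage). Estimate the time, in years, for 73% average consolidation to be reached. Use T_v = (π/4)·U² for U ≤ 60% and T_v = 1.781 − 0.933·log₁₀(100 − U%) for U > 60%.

t ≈ 16.8 years

Drainage path length: H_d = H = 7 m (single drainage).
U > 60%: T_v = 1.781 − 0.933·log₁₀(100 − 73) = 0.44554.
t = T_v·H_d²/c_v = 0.44554×7²/1.3 = 16.79 years.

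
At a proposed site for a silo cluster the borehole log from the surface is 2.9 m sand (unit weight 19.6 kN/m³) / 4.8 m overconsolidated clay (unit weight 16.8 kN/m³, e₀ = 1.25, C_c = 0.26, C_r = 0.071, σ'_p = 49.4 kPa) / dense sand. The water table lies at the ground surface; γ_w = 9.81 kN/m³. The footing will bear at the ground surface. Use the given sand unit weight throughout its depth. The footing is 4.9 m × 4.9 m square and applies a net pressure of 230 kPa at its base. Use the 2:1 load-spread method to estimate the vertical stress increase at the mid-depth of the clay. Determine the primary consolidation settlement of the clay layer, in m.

Mid-depth of clay below the ground surface: z = 2.9 + 4.8/2 = 5.3 m.
Total vertical stress at mid-clay: σ_v = 19.6×2.9 + 16.8×2.4 = 97.16 kPa.
Pore pressure: u = 9.81×(5.3 − 0) = 51.993 kPa.
Initial effective stress: σ'_0 = σ_v − u = 97.16 − 51.993 = 45.167 kPa.
Stress increase at mid-clay by the 2:1 spreading method:
Δσ = qBL/((B+z)(L+z)) = 230×4.9×4.9/((4.9+5.3)(4.9+5.3)) = 53.079 kPa
Final effective stress: σ'_f = 45.167 + 53.079 = 98.246 kPa.
σ'_f = 98.246 > σ'_p = 49.4 kPa, so the stress path crosses the preconsolidation pressure — recompression up to σ'_p, then virgin compression beyond:
S_c = H/(1+e₀)·[C_r·log₁₀(σ'_p/σ'_0) + C_c·log₁₀(σ'_f/σ'_p)]
    = 4.8/2.25 × [0.071×log₁₀(49.4/45.167) + 0.26×log₁₀(98.246/49.4)]
    = 2.1333 × [0.0027623 + 0.077633] = 0.1715 m

S_c ≈ 0.172 m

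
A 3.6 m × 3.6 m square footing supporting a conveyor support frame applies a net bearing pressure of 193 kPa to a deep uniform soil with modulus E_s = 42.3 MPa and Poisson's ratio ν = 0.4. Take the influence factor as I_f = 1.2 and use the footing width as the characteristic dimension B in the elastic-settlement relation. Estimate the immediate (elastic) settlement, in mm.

Immediate (elastic) settlement: S_e = q·B·(1−ν²)/E_s · I_f.
E_s = 42.3 MPa = 42300 kPa.
S_e = 193 × 3.6 × (1 − 0.4²) / 42300 × 1.2
    = 193 × 3.6 × 0.84 / 42300 × 1.2
    = 0.01656 m = 16.56 mm

S_e ≈ 16.6 mm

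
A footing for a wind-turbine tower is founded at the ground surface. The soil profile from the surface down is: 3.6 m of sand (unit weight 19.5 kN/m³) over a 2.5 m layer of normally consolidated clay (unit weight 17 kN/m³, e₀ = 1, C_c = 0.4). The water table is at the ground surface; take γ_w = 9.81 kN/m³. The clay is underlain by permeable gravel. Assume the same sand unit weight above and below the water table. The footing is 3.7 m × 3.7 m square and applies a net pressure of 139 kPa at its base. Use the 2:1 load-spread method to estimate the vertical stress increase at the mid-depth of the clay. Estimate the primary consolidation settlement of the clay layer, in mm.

Mid-depth of clay below the ground surface: z = 3.6 + 2.5/2 = 4.85 m.
Total vertical stress at mid-clay: σ_v = 19.5×3.6 + 17×1.25 = 91.45 kPa.
Pore pressure: u = 9.81×(4.85 − 0) = 47.578 kPa.
Initial effective stress: σ'_0 = σ_v − u = 91.45 − 47.578 = 43.872 kPa.
Stress increase at mid-clay by the 2:1 spreading method:
Δσ = qBL/((B+z)(L+z)) = 139×3.7×3.7/((3.7+4.85)(3.7+4.85)) = 26.031 kPa
Final effective stress: σ'_f = σ'_0 + Δσ = 43.872 + 26.031 = 69.903 kPa.
Normally consolidated clay, so the full stress increment lies on the virgin compression line:
S_c = C_c·H/(1+e₀)·log₁₀(σ'_f/σ'_0) = 0.4×2.5/(1+1)×log₁₀(69.903/43.872)
    = 0.5 × 0.20231 = 0.1012 m

S_c ≈ 101 mm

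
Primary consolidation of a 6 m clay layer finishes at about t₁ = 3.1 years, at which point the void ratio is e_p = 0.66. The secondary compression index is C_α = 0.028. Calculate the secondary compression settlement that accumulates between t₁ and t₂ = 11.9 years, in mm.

Secondary compression: S_s = C_α·H/(1+e_p)·log₁₀(t₂/t₁)
S_s = 0.028×6/(1+0.66)×log₁₀(11.9/3.1)
    = 0.1012 × 0.5842 = 0.05912 m

S_s ≈ 59.1 mm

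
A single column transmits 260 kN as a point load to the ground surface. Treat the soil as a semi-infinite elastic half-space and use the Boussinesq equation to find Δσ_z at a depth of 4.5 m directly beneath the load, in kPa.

Boussinesq vertical stress below a point load on an elastic half-space:
Δσ_z = 3P/(2πz²) · [1 + (r/z)²]^(−5/2)
r/z = 0/4.5 = 0; [1+(r/z)²]^(−5/2) = 1.
Δσ_z = 3×260/(2π×4.5²) × 1 = 6.1304 × 1 = 6.13 kPa

Δσ_z ≈ 6.13 kPa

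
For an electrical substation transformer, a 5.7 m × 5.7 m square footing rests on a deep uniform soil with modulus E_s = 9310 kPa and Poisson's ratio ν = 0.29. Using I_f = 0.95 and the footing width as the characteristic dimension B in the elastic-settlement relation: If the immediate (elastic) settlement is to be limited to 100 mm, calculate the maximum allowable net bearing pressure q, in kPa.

S_e = q·B·(1−ν²)/E_s · I_f  ⇒  q = S_e·E_s / (B·(1−ν²)·I_f).
q = 0.1 × 9310 / (5.7 × 0.9159 × 0.95) = 187.7 kPa

q ≈ 188 kPa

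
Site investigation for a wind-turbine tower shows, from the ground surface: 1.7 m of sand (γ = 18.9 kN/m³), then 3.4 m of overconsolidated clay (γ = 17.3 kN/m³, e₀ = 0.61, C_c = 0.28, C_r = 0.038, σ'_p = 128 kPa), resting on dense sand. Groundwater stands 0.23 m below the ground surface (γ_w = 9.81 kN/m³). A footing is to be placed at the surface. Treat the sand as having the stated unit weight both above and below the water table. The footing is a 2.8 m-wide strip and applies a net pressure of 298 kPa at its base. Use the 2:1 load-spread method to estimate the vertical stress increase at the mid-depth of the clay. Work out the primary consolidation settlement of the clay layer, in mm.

S_c ≈ 115 mm

Mid-depth of clay below the ground surface: z = 1.7 + 3.4/2 = 3.4 m.
Total vertical stress at mid-clay: σ_v = 18.9×1.7 + 17.3×1.7 = 61.54 kPa.
Pore pressure: u = 9.81×(3.4 − 0.23) = 31.098 kPa.
Initial effective stress: σ'_0 = σ_v − u = 61.54 − 31.098 = 30.442 kPa.
Stress increase at mid-clay by the 2:1 spreading method:
Δσ = qB/(B+z) = 298×2.8/(2.8+3.4) = 134.58 kPa
Final effective stress: σ'_f = 30.442 + 134.58 = 165.02 kPa.
σ'_f = 165.02 > σ'_p = 128 kPa, so the stress path crosses the preconsolidation pressure — recompression up to σ'_p, then virgin compression beyond:
S_c = H/(1+e₀)·[C_r·log₁₀(σ'_p/σ'_0) + C_c·log₁₀(σ'_f/σ'_p)]
    = 3.4/1.61 × [0.038×log₁₀(128/30.442) + 0.28×log₁₀(165.02/128)]
    = 2.1118 × [0.023702 + 0.030891] = 0.1153 m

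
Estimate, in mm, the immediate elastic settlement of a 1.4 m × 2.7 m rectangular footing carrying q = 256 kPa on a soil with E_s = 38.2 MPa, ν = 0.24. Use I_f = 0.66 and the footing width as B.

Immediate (elastic) settlement: S_e = q·B·(1−ν²)/E_s · I_f.
E_s = 38.2 MPa = 38200 kPa.
S_e = 256 × 1.4 × (1 − 0.24²) / 38200 × 0.66
    = 256 × 1.4 × 0.9424 / 38200 × 0.66
    = 0.005836 m = 5.836 mm

S_e ≈ 5.84 mm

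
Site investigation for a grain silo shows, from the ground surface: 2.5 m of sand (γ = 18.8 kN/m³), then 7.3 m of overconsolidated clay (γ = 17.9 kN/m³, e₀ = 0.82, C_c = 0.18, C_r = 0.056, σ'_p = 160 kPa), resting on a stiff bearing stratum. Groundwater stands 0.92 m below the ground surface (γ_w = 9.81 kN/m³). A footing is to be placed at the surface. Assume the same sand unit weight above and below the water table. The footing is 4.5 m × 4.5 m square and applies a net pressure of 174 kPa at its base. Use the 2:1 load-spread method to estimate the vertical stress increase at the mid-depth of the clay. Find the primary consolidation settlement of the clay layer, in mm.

Mid-depth of clay below the ground surface: z = 2.5 + 7.3/2 = 6.15 m.
Total vertical stress at mid-clay: σ_v = 18.8×2.5 + 17.9×3.65 = 112.33 kPa.
Pore pressure: u = 9.81×(6.15 − 0.92) = 51.306 kPa.
Initial effective stress: σ'_0 = σ_v − u = 112.33 − 51.306 = 61.024 kPa.
Stress increase at mid-clay by the 2:1 spreading method:
Δσ = qBL/((B+z)(L+z)) = 174×4.5×4.5/((4.5+6.15)(4.5+6.15)) = 31.065 kPa
Final effective stress: σ'_f = 61.024 + 31.065 = 92.089 kPa.
σ'_f = 92.089 ≤ σ'_p = 160 kPa, so the clay remains overconsolidated and only the recompression index applies:
S_c = C_r·H/(1+e₀)·log₁₀(σ'_f/σ'_0) = 0.056×7.3/1.82×log₁₀(92.089/61.024)
    = 0.22462 × 0.17871 = 0.04014 m

S_c ≈ 40.1 mm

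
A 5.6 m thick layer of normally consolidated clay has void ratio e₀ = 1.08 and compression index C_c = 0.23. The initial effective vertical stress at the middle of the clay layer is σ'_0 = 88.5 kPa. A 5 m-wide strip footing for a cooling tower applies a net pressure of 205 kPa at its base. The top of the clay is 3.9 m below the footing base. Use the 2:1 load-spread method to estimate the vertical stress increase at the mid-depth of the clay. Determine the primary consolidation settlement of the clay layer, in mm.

Mid-depth of clay below the footing base: z = 3.9 + 5.6/2 = 6.7 m.
Stress increase at mid-clay by the 2:1 spreading method:
Δσ = qB/(B+z) = 205×5/(5+6.7) = 87.607 kPa
Final effective stress: σ'_f = σ'_0 + Δσ = 88.5 + 87.607 = 176.11 kPa.
Normally consolidated clay, so the full stress increment lies on the virgin compression line:
S_c = C_c·H/(1+e₀)·log₁₀(σ'_f/σ'_0) = 0.23×5.6/(1+1.08)×log₁₀(176.11/88.5)
    = 0.61923 × 0.29884 = 0.1851 m

S_c ≈ 185 mm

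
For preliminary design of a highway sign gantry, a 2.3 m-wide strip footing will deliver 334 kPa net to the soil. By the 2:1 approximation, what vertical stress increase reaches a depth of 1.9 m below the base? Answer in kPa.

Δσ_z ≈ 183 kPa

By the 2:1 method the load spreads at 1 horizontal : 2 vertical, so at depth z the loaded area has grown by z in each plan dimension:
Δσ = qB/(B+z) = 334×2.3/(2.3+1.9) = 182.9 kPa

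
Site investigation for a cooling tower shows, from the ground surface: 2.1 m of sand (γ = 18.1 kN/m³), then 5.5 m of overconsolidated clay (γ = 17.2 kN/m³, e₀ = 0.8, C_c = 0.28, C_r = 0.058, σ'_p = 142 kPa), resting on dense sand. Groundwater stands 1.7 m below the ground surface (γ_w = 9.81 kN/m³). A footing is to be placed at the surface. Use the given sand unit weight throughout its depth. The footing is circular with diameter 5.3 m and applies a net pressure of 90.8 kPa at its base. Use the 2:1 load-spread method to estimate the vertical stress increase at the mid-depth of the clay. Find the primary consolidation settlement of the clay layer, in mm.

Mid-depth of clay below the ground surface: z = 2.1 + 5.5/2 = 4.85 m.
Total vertical stress at mid-clay: σ_v = 18.1×2.1 + 17.2×2.75 = 85.31 kPa.
Pore pressure: u = 9.81×(4.85 − 1.7) = 30.902 kPa.
Initial effective stress: σ'_0 = σ_v − u = 85.31 − 30.902 = 54.408 kPa.
Stress increase at mid-clay by the 2:1 spreading method:
Δσ ≈ qD²/(D+z)² = 90.8×5.3²/(5.3+4.85)² = 24.757 kPa
Final effective stress: σ'_f = 54.408 + 24.757 = 79.165 kPa.
σ'_f = 79.165 ≤ σ'_p = 142 kPa, so the clay remains overconsolidated and only the recompression index applies:
S_c = C_r·H/(1+e₀)·log₁₀(σ'_f/σ'_0) = 0.058×5.5/1.8×log₁₀(79.165/54.408)
    = 0.17722 × 0.16287 = 0.02886 m

S_c ≈ 28.9 mm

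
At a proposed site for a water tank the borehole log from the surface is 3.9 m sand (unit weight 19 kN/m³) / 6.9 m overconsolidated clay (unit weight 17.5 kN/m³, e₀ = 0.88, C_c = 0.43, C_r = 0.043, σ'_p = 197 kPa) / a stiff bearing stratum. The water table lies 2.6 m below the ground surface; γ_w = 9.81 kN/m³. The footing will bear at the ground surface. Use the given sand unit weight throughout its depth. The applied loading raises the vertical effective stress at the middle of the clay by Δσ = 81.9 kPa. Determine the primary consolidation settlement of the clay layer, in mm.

Mid-depth of clay below the ground surface: z = 3.9 + 6.9/2 = 7.35 m.
Total vertical stress at mid-clay: σ_v = 19×3.9 + 17.5×3.45 = 134.47 kPa.
Pore pressure: u = 9.81×(7.35 − 2.6) = 46.598 kPa.
Initial effective stress: σ'_0 = σ_v − u = 134.47 − 46.598 = 87.872 kPa.
Final effective stress: σ'_f = 87.872 + 81.9 = 169.77 kPa.
σ'_f = 169.77 ≤ σ'_p = 197 kPa, so the clay remains overconsolidated and only the recompression index applies:
S_c = C_r·H/(1+e₀)·log₁₀(σ'_f/σ'_0) = 0.043×6.9/1.88×log₁₀(169.77/87.872)
    = 0.15782 × 0.28601 = 0.04514 m

S_c ≈ 45.1 mm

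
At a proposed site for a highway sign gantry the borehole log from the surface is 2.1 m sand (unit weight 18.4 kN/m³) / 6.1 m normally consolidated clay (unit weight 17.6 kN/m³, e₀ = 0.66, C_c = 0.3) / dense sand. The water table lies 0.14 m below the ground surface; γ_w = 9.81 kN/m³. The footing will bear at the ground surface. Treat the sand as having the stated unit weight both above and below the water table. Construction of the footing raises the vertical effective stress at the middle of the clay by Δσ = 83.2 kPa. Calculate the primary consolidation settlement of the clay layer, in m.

Mid-depth of clay below the ground surface: z = 2.1 + 6.1/2 = 5.15 m.
Total vertical stress at mid-clay: σ_v = 18.4×2.1 + 17.6×3.05 = 92.32 kPa.
Pore pressure: u = 9.81×(5.15 − 0.14) = 49.148 kPa.
Initial effective stress: σ'_0 = σ_v − u = 92.32 − 49.148 = 43.172 kPa.
Final effective stress: σ'_f = σ'_0 + Δσ = 43.172 + 83.2 = 126.37 kPa.
Normally consolidated clay, so the full stress increment lies on the virgin compression line:
S_c = C_c·H/(1+e₀)·log₁₀(σ'_f/σ'_0) = 0.3×6.1/(1+0.66)×log₁₀(126.37/43.172)
    = 1.1024 × 0.46644 = 0.5142 m

S_c ≈ 0.514 m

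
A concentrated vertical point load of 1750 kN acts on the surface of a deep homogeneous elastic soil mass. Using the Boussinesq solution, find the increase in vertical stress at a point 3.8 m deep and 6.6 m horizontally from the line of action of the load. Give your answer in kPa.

Δσ_z ≈ 1.79 kPa

Boussinesq vertical stress below a point load on an elastic half-space:
Δσ_z = 3P/(2πz²) · [1 + (r/z)²]^(−5/2)
r/z = 6.6/3.8 = 1.7368; [1+(r/z)²]^(−5/2) = 0.030928.
Δσ_z = 3×1750/(2π×3.8²) × 0.030928 = 57.865 × 0.030928 = 1.79 kPa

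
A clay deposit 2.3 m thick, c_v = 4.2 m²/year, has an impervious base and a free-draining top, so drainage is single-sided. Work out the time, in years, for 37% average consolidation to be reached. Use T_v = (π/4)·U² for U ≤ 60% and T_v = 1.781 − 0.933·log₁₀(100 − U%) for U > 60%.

t ≈ 0.135 years

Drainage path length: H_d = H = 2.3 m (single drainage).
U ≤ 60%: T_v = (π/4)·U² = (π/4)×0.37² = 0.10752.
t = T_v·H_d²/c_v = 0.10752×2.3²/4.2 = 0.1354 years.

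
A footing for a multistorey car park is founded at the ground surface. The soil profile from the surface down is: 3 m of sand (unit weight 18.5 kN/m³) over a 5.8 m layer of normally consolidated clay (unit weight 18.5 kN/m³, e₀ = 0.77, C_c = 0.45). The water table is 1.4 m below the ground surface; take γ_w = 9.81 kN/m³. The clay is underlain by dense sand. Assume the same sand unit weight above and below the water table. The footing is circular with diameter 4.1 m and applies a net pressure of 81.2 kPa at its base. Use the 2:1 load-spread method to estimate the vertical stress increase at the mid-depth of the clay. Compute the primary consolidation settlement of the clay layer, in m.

S_c ≈ 0.122 m

Mid-depth of clay below the ground surface: z = 3 + 5.8/2 = 5.9 m.
Total vertical stress at mid-clay: σ_v = 18.5×3 + 18.5×2.9 = 109.15 kPa.
Pore pressure: u = 9.81×(5.9 − 1.4) = 44.145 kPa.
Initial effective stress: σ'_0 = σ_v − u = 109.15 − 44.145 = 65.005 kPa.
Stress increase at mid-clay by the 2:1 spreading method:
Δσ ≈ qD²/(D+z)² = 81.2×4.1²/(4.1+5.9)² = 13.65 kPa
Final effective stress: σ'_f = σ'_0 + Δσ = 65.005 + 13.65 = 78.655 kPa.
Normally consolidated clay, so the full stress increment lies on the virgin compression line:
S_c = C_c·H/(1+e₀)·log₁₀(σ'_f/σ'_0) = 0.45×5.8/(1+0.77)×log₁₀(78.655/65.005)
    = 1.4746 × 0.08278 = 0.1221 m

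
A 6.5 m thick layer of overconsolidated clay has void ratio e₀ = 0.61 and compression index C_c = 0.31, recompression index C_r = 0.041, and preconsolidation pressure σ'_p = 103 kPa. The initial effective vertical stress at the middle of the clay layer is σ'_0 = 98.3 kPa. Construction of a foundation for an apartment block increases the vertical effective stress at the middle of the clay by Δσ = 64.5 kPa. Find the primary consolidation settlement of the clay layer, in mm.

Final effective stress: σ'_f = 98.3 + 64.5 = 162.8 kPa.
σ'_f = 162.8 > σ'_p = 103 kPa, so the stress path crosses the preconsolidation pressure — recompression up to σ'_p, then virgin compression beyond:
S_c = H/(1+e₀)·[C_r·log₁₀(σ'_p/σ'_0) + C_c·log₁₀(σ'_f/σ'_p)]
    = 6.5/1.61 × [0.041×log₁₀(103/98.3) + 0.31×log₁₀(162.8/103)]
    = 4.0373 × [0.00083163 + 0.061633] = 0.2522 m

S_c ≈ 252 mm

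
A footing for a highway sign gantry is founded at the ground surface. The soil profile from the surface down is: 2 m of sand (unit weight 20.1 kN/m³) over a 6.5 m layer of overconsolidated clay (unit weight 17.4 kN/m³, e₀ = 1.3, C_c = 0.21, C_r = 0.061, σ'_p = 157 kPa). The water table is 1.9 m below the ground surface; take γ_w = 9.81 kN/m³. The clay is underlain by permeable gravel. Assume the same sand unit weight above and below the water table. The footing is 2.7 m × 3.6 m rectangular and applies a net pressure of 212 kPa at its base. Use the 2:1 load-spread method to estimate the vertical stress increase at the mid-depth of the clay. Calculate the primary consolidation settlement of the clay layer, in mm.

S_c ≈ 28.3 mm

Mid-depth of clay below the ground surface: z = 2 + 6.5/2 = 5.25 m.
Total vertical stress at mid-clay: σ_v = 20.1×2 + 17.4×3.25 = 96.75 kPa.
Pore pressure: u = 9.81×(5.25 − 1.9) = 32.864 kPa.
Initial effective stress: σ'_0 = σ_v − u = 96.75 − 32.864 = 63.886 kPa.
Stress increase at mid-clay by the 2:1 spreading method:
Δσ = qBL/((B+z)(L+z)) = 212×2.7×3.6/((2.7+5.25)(3.6+5.25)) = 29.288 kPa
Final effective stress: σ'_f = 63.886 + 29.288 = 93.174 kPa.
σ'_f = 93.174 ≤ σ'_p = 157 kPa, so the clay remains overconsolidated and only the recompression index applies:
S_c = C_r·H/(1+e₀)·log₁₀(σ'_f/σ'_0) = 0.061×6.5/2.3×log₁₀(93.174/63.886)
    = 0.17239 × 0.16389 = 0.02825 m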